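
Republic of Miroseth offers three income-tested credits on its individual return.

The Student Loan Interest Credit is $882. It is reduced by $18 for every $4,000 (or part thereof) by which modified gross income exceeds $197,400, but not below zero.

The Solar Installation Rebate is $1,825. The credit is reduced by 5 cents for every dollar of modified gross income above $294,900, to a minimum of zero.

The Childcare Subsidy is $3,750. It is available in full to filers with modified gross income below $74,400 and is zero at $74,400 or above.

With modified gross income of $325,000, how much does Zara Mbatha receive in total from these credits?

$626

Student Loan Interest Credit: income exceeds $197,400 by $127,600, which is 32 full-or-partial $4,000 increments; reduction = 32 × $18 = $576, leaving $306.
Solar Installation Rebate: 5% of the $30,100 excess over $294,900 is $1,505; credit = $1,825 − $1,505 = $320.
Childcare Subsidy: $325,000 meets or exceeds the $74,400 cutoff, so the credit is $0.
Total: $306 + $320 + $0 = $626.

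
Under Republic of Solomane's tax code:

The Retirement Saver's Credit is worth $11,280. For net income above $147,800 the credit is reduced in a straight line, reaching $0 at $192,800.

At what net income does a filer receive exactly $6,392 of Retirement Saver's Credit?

$167,300

$6,392 is 6,392/11,280 of the full $11,280, so 4,888/11,280 of the $45,000 range has been used: income = $147,800 + $45,000 × 4,888/11,280 = $167,300.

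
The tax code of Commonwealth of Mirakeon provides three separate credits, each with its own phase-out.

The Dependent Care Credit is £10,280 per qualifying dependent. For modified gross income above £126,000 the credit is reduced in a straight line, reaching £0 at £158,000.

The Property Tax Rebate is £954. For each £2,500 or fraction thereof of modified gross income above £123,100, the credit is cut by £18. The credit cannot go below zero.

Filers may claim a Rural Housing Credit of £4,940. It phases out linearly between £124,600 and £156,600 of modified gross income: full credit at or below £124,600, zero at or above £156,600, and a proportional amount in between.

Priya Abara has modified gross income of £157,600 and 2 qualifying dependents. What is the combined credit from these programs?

£959

Dependent Care Credit: base = 2 × £10,280 = £20,560. £157,600 is £31,600 into a £32,000 phase-out range, leaving 400/32,000 of the credit: £20,560 × 400/32,000 = £257.
Property Tax Rebate: income exceeds £123,100 by £34,500, which is 14 full-or-partial £2,500 increments; reduction = 14 × £18 = £252, leaving £702.
Rural Housing Credit: £157,600 is at or above £156,600, so the credit is £0.
Total: £257 + £702 + £0 = £959.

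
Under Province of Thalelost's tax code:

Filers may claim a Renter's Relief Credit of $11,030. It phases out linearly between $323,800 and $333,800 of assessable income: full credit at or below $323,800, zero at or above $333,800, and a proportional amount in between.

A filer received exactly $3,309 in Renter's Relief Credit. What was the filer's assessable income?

$330,800

$3,309 is 3,309/11,030 of the full $11,030, so 7,721/11,030 of the $10,000 range has been used: income = $323,800 + $10,000 × 7,721/11,030 = $330,800.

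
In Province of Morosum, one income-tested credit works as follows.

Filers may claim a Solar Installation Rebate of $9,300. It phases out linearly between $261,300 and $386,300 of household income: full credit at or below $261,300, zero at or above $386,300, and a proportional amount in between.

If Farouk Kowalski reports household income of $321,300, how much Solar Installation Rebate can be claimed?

$4,836

Solar Installation Rebate: $321,300 is $60,000 into a $125,000 phase-out range, leaving 65,000/125,000 of the credit: $9,300 × 65,000/125,000 = $4,836.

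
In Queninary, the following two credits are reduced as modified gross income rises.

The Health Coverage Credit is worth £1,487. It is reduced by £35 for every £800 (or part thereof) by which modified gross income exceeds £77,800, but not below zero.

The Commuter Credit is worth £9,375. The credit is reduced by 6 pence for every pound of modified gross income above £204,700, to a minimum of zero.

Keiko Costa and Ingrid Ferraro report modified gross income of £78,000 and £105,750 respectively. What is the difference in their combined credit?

£1,190

Keiko (£78,000): Health Coverage Credit: income exceeds £77,800 by £200, which is 1 full-or-partial £800 increment; reduction = 1 × £35 = £35, leaving £1,452. Commuter Credit: £78,000 is at or below the £204,700 threshold, so the full £9,375 applies. total £1,452 + £9,375 = £10,827
Ingrid (£105,750): Health Coverage Credit: income exceeds £77,800 by £27,950, which is 35 full-or-partial £800 increments; reduction = 35 × £35 = £1,225, leaving £262. Commuter Credit: £105,750 is at or below the £204,700 threshold, so the full £9,375 applies. total £262 + £9,375 = £9,637
Difference: |£10,827 − £9,637| = £1,190.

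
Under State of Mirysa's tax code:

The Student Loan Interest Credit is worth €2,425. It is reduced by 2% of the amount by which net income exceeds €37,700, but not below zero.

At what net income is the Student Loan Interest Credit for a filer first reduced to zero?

The credit falls by 2% of each euro above €37,700, so it reaches zero when the excess is €2,425 / 2% = €121,250: income = €37,700 + €121,250 = €158,950.

€158,950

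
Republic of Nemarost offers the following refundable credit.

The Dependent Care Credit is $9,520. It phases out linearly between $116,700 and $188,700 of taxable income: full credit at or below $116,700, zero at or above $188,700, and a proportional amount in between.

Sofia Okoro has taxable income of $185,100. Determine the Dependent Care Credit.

$476

Dependent Care Credit: $185,100 is $68,400 into a $72,000 phase-out range, leaving 3,600/72,000 of the credit: $9,520 × 3,600/72,000 = $476.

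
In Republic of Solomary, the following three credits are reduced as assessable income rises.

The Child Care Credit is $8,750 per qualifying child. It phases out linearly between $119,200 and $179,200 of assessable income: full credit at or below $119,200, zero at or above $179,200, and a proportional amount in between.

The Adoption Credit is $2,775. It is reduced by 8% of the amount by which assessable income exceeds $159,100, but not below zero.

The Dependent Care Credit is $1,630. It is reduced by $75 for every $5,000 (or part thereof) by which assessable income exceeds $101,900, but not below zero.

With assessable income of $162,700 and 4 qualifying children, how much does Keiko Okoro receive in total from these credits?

$12,767

Child Care Credit: base = 4 × $8,750 = $35,000. $162,700 is $43,500 into a $60,000 phase-out range, leaving 16,500/60,000 of the credit: $35,000 × 16,500/60,000 = $9,625.
Adoption Credit: 8% of the $3,600 excess over $159,100 is $288; credit = $2,775 − $288 = $2,487.
Dependent Care Credit: income exceeds $101,900 by $60,800, which is 13 full-or-partial $5,000 increments; reduction = 13 × $75 = $975, leaving $655.
Total: $9,625 + $2,487 + $655 = $12,767.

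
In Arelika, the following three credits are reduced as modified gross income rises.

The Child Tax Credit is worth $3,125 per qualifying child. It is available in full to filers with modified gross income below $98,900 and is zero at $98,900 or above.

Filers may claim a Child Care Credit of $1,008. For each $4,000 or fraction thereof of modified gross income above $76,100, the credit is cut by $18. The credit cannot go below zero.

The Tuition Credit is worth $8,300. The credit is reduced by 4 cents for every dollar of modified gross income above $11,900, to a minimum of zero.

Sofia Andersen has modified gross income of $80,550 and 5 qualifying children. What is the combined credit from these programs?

$22,151

Child Tax Credit: base = 5 × $3,125 = $15,625. $80,550 is below the $98,900 cutoff, so the full $15,625 applies.
Child Care Credit: income exceeds $76,100 by $4,450, which is 2 full-or-partial $4,000 increments; reduction = 2 × $18 = $36, leaving $972.
Tuition Credit: 4% of the $68,650 excess over $11,900 is $2,746; credit = $8,300 − $2,746 = $5,554.
Total: $15,625 + $972 + $5,554 = $22,151.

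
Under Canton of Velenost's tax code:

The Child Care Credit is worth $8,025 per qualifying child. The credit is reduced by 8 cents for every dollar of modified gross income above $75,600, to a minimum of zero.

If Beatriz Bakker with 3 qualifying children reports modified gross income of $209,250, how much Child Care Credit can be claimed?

$13,383

Child Care Credit: base = 3 × $8,025 = $24,075. 8% of the $133,650 excess over $75,600 is $10,692; credit = $24,075 − $10,692 = $13,383.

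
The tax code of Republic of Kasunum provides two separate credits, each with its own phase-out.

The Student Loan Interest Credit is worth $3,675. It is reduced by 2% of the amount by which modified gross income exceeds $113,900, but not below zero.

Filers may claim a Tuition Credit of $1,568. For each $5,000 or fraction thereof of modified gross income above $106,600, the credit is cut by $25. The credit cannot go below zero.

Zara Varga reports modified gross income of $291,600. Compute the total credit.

$764

Student Loan Interest Credit: 2% of the $177,700 excess over $113,900 is $3,554; credit = $3,675 − $3,554 = $121.
Tuition Credit: income exceeds $106,600 by $185,000, which is 37 full-or-partial $5,000 increments; reduction = 37 × $25 = $925, leaving $643.
Total: $121 + $643 = $764.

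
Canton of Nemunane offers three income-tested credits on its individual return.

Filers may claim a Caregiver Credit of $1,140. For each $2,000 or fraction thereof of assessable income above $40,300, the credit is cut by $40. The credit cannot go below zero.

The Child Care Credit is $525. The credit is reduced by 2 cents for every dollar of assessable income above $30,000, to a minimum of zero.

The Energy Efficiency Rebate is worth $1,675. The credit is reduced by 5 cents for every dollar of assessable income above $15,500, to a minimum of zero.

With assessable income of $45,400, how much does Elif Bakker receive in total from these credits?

Caregiver Credit: income exceeds $40,300 by $5,100, which is 3 full-or-partial $2,000 increments; reduction = 3 × $40 = $120, leaving $1,020.
Child Care Credit: 2% of the $15,400 excess over $30,000 is $308; credit = $525 − $308 = $217.
Energy Efficiency Rebate: 5% of the $29,900 excess over $15,500 is $1,495; credit = $1,675 − $1,495 = $180.
Total: $1,020 + $217 + $180 = $1,417.

$1,417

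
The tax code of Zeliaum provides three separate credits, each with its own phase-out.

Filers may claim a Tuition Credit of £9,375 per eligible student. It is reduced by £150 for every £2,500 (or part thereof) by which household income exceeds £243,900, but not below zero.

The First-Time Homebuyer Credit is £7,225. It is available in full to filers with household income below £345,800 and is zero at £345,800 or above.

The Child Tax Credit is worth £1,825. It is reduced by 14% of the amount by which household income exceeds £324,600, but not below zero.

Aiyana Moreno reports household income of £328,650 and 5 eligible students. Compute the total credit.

£50,258

Tuition Credit: base = 5 × £9,375 = £46,875. income exceeds £243,900 by £84,750, which is 34 full-or-partial £2,500 increments; reduction = 34 × £150 = £5,100, leaving £41,775.
First-Time Homebuyer Credit: £328,650 is below the £345,800 cutoff, so the full £7,225 applies.
Child Tax Credit: 14% of the £4,050 excess over £324,600 is £567; credit = £1,825 − £567 = £1,258.
Total: £41,775 + £7,225 + £1,258 = £50,258.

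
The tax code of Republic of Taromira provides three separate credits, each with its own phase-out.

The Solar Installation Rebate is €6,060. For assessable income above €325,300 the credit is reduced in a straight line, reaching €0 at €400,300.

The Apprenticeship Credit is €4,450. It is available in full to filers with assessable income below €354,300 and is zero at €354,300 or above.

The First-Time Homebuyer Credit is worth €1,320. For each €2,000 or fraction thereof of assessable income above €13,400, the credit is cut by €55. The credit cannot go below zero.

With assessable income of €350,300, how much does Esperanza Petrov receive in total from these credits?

Solar Installation Rebate: €350,300 is €25,000 into a €75,000 phase-out range, leaving 50,000/75,000 of the credit: €6,060 × 50,000/75,000 = €4,040.
Apprenticeship Credit: €350,300 is below the €354,300 cutoff, so the full €4,450 applies.
First-Time Homebuyer Credit: income exceeds €13,400 by €336,900 → 169 increments × €55 = €9,295 ≥ base, so the credit is €0.
Total: €4,040 + €4,450 + €0 = €8,490.

€8,490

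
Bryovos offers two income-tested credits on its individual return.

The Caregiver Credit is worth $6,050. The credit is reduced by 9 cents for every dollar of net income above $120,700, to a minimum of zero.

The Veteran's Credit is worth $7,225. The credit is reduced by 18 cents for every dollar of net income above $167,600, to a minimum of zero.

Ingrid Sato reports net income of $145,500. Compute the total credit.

Caregiver Credit: 9% of the $24,800 excess over $120,700 is $2,232; credit = $6,050 − $2,232 = $3,818.
Veteran's Credit: $145,500 is at or below the $167,600 threshold, so the full $7,225 applies.
Total: $3,818 + $7,225 = $11,043.

$11,043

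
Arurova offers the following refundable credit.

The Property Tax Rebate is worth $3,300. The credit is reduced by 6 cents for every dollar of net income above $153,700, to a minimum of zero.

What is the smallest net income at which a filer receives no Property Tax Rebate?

The credit falls by 6% of each dollar above $153,700, so it reaches zero when the excess is $3,300 / 6% = $55,000: income = $153,700 + $55,000 = $208,700.

$208,700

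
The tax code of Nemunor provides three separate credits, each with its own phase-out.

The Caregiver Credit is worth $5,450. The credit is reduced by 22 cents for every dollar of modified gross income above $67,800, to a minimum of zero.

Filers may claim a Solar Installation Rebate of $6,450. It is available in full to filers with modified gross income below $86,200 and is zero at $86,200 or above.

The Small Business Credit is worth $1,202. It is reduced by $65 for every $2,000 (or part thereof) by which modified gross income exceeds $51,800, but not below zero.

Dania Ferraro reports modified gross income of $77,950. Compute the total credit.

$9,959

Caregiver Credit: 22% of the $10,150 excess over $67,800 is $2,233; credit = $5,450 − $2,233 = $3,217.
Solar Installation Rebate: $77,950 is below the $86,200 cutoff, so the full $6,450 applies.
Small Business Credit: income exceeds $51,800 by $26,150, which is 14 full-or-partial $2,000 increments; reduction = 14 × $65 = $910, leaving $292.
Total: $3,217 + $6,450 + $292 = $9,959.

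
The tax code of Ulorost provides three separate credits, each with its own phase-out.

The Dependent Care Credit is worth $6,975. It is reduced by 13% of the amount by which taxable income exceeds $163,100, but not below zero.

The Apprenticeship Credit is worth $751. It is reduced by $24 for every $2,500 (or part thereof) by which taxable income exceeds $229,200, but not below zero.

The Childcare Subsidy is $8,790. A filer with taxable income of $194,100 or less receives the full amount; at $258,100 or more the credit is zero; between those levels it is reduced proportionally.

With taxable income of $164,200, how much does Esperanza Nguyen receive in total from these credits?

Dependent Care Credit: 13% of the $1,100 excess over $163,100 is $143; credit = $6,975 − $143 = $6,832.
Apprenticeship Credit: $164,200 is at or below the $229,200 threshold, so the full $751 applies.
Childcare Subsidy: $164,200 is at or below the $194,100 threshold, so the full $8,790 applies.
Total: $6,832 + $751 + $8,790 = $16,373.

$16,373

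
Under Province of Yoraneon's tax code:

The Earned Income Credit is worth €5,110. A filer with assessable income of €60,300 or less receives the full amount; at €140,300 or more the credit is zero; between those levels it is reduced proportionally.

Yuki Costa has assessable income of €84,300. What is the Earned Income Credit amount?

Earned Income Credit: €84,300 is €24,000 into a €80,000 phase-out range, leaving 56,000/80,000 of the credit: €5,110 × 56,000/80,000 = €3,577.

€3,577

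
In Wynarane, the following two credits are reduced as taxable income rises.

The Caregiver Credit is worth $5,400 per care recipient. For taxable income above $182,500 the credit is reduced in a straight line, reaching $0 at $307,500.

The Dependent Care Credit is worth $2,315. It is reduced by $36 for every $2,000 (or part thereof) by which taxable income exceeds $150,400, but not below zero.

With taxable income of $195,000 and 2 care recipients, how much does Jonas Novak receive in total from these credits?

Caregiver Credit: base = 2 × $5,400 = $10,800. $195,000 is $12,500 into a $125,000 phase-out range, leaving 112,500/125,000 of the credit: $10,800 × 112,500/125,000 = $9,720.
Dependent Care Credit: income exceeds $150,400 by $44,600, which is 23 full-or-partial $2,000 increments; reduction = 23 × $36 = $828, leaving $1,487.
Total: $9,720 + $1,487 = $11,207.

$11,207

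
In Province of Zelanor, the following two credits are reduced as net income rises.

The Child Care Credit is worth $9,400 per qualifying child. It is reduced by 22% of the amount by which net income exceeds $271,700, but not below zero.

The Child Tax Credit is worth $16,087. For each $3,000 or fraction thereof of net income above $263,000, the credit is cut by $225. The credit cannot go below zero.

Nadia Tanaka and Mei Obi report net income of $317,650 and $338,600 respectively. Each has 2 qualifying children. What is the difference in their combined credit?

Nadia ($317,650): Child Care Credit: base = 2 × $9,400 = $18,800. 22% of the $45,950 excess over $271,700 is $10,109; credit = $18,800 − $10,109 = $8,691. Child Tax Credit: income exceeds $263,000 by $54,650, which is 19 full-or-partial $3,000 increments; reduction = 19 × $225 = $4,275, leaving $11,812. total $8,691 + $11,812 = $20,503
Mei ($338,600): Child Care Credit: base = 2 × $9,400 = $18,800. 22% of the $66,900 excess over $271,700 is $14,718; credit = $18,800 − $14,718 = $4,082. Child Tax Credit: income exceeds $263,000 by $75,600, which is 26 full-or-partial $3,000 increments; reduction = 26 × $225 = $5,850, leaving $10,237. total $4,082 + $10,237 = $14,319
Difference: |$20,503 − $14,319| = $6,184.

$6,184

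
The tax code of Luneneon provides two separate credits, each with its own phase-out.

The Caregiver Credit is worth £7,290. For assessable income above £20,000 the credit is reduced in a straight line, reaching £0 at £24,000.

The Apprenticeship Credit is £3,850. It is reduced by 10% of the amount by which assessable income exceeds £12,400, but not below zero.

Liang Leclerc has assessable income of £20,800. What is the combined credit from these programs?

£8,842

Caregiver Credit: £20,800 is £800 into a £4,000 phase-out range, leaving 3,200/4,000 of the credit: £7,290 × 3,200/4,000 = £5,832.
Apprenticeship Credit: 10% of the £8,400 excess over £12,400 is £840; credit = £3,850 − £840 = £3,010.
Total: £5,832 + £3,010 = £8,842.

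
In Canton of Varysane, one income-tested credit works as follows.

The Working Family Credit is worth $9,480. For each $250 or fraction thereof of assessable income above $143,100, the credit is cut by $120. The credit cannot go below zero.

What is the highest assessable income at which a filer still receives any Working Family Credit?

$162,600

After 78 increments the reduction is 78 × $120 = $9,360, leaving $120; one more increment wipes it out. Increment 78 ends at excess 78 × $250 = $19,500, so the highest qualifying income is $143,100 + $19,500 = $162,600.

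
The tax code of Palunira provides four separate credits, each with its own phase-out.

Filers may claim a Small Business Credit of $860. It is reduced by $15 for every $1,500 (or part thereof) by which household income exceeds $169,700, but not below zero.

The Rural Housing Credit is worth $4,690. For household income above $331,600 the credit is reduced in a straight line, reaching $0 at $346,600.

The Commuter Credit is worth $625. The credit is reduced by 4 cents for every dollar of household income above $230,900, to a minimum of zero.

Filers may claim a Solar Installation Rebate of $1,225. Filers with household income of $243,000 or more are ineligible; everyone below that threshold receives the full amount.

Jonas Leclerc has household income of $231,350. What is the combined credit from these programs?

Small Business Credit: income exceeds $169,700 by $61,650, which is 42 full-or-partial $1,500 increments; reduction = 42 × $15 = $630, leaving $230.
Rural Housing Credit: $231,350 is at or below the $331,600 threshold, so the full $4,690 applies.
Commuter Credit: 4% of the $450 excess over $230,900 is $18; credit = $625 − $18 = $607.
Solar Installation Rebate: $231,350 is below the $243,000 cutoff, so the full $1,225 applies.
Total: $230 + $4,690 + $607 + $1,225 = $6,752.

$6,752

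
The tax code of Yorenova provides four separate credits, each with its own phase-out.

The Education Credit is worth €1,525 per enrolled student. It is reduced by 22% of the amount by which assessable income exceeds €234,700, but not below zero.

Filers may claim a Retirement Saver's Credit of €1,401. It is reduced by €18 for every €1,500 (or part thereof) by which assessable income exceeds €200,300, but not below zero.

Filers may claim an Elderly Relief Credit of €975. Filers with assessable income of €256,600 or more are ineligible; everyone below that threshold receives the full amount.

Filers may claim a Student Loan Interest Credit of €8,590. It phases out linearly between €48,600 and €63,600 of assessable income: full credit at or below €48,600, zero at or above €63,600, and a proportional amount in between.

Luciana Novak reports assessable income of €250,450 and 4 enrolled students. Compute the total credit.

€4,399

Education Credit: base = 4 × €1,525 = €6,100. 22% of the €15,750 excess over €234,700 is €3,465; credit = €6,100 − €3,465 = €2,635.
Retirement Saver's Credit: income exceeds €200,300 by €50,150, which is 34 full-or-partial €1,500 increments; reduction = 34 × €18 = €612, leaving €789.
Elderly Relief Credit: €250,450 is below the €256,600 cutoff, so the full €975 applies.
Student Loan Interest Credit: €250,450 is at or above €63,600, so the credit is €0.
Total: €2,635 + €789 + €975 + €0 = €4,399.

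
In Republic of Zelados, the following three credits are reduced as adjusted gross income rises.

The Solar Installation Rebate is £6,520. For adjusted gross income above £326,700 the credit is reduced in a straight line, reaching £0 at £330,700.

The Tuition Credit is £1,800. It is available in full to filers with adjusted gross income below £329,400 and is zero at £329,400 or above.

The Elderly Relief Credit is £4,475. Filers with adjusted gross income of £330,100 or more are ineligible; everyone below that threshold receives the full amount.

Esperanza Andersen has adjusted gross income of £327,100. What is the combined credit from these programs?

Solar Installation Rebate: £327,100 is £400 into a £4,000 phase-out range, leaving 3,600/4,000 of the credit: £6,520 × 3,600/4,000 = £5,868.
Tuition Credit: £327,100 is below the £329,400 cutoff, so the full £1,800 applies.
Elderly Relief Credit: £327,100 is below the £330,100 cutoff, so the full £4,475 applies.
Total: £5,868 + £1,800 + £4,475 = £12,143.

£12,143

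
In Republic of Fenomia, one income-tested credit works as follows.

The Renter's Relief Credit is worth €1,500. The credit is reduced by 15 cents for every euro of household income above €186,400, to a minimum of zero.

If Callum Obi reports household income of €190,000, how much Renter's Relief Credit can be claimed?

Renter's Relief Credit: 15% of the €3,600 excess over €186,400 is €540; credit = €1,500 − €540 = €960.

€960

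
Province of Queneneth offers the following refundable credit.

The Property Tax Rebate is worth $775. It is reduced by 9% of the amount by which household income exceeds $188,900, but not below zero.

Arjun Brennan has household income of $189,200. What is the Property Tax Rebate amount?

Property Tax Rebate: 9% of the $300 excess over $188,900 is $27; credit = $775 − $27 = $748.

$748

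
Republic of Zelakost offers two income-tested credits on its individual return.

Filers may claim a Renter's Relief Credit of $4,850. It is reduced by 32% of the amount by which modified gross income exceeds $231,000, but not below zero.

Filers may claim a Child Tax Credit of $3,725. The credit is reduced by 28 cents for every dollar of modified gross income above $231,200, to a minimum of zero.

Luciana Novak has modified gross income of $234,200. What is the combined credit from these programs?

Renter's Relief Credit: 32% of the $3,200 excess over $231,000 is $1,024; credit = $4,850 − $1,024 = $3,826.
Child Tax Credit: 28% of the $3,000 excess over $231,200 is $840; credit = $3,725 − $840 = $2,885.
Total: $3,826 + $2,885 = $6,711.

$6,711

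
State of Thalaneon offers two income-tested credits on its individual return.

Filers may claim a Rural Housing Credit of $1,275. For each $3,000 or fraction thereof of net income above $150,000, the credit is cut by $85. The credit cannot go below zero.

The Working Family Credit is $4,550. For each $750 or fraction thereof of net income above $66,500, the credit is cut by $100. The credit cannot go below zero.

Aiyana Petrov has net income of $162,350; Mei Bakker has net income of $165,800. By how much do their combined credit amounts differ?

$85

Aiyana ($162,350): Rural Housing Credit: income exceeds $150,000 by $12,350, which is 5 full-or-partial $3,000 increments; reduction = 5 × $85 = $425, leaving $850. Working Family Credit: income exceeds $66,500 by $95,850 → 128 increments × $100 = $12,800 ≥ base, so the credit is $0. total $850 + $0 = $850
Mei ($165,800): Rural Housing Credit: income exceeds $150,000 by $15,800, which is 6 full-or-partial $3,000 increments; reduction = 6 × $85 = $510, leaving $765. Working Family Credit: income exceeds $66,500 by $99,300 → 133 increments × $100 = $13,300 ≥ base, so the credit is $0. total $765 + $0 = $765
Difference: |$850 − $765| = $85.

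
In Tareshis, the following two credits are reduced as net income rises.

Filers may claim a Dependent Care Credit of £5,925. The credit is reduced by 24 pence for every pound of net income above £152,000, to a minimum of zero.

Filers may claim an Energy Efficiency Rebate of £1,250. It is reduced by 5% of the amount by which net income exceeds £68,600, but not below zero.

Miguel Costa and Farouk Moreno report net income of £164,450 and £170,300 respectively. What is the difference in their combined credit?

£1,404

Miguel (£164,450): Dependent Care Credit: 24% of the £12,450 excess over £152,000 is £2,988; credit = £5,925 − £2,988 = £2,937. Energy Efficiency Rebate: 5% of the £95,850 excess over £68,600 is £4,792.50 ≥ base, so the credit is £0. total £2,937 + £0 = £2,937
Farouk (£170,300): Dependent Care Credit: 24% of the £18,300 excess over £152,000 is £4,392; credit = £5,925 − £4,392 = £1,533. Energy Efficiency Rebate: 5% of the £101,700 excess over £68,600 is £5,085 ≥ base, so the credit is £0. total £1,533 + £0 = £1,533
Difference: |£2,937 − £1,533| = £1,404.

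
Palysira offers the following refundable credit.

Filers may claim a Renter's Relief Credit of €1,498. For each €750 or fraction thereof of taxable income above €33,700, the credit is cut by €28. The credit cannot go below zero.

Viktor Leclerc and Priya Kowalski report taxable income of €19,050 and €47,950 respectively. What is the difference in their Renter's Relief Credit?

Viktor (€19,050): Renter's Relief Credit: €19,050 is at or below the €33,700 threshold, so the full €1,498 applies.
Priya (€47,950): Renter's Relief Credit: income exceeds €33,700 by €14,250, which is 19 full-or-partial €750 increments; reduction = 19 × €28 = €532, leaving €966.
Difference: |€1,498 − €966| = €532.

€532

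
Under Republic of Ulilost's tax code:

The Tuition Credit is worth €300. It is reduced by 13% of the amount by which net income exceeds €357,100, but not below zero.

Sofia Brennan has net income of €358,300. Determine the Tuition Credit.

€144

Tuition Credit: 13% of the €1,200 excess over €357,100 is €156; credit = €300 − €156 = €144.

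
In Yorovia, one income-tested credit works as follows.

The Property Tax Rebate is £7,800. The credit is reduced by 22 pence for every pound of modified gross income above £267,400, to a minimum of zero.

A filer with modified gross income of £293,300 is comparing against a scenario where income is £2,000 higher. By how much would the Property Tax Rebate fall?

At £293,300 — 22% of the £25,900 excess over £267,400 is £5,698; credit = £7,800 − £5,698 = £2,102.
At £295,300 — 22% of the £27,900 excess over £267,400 is £6,138; credit = £7,800 − £6,138 = £1,662.
Lost: £2,102 − £1,662 = £440.

£440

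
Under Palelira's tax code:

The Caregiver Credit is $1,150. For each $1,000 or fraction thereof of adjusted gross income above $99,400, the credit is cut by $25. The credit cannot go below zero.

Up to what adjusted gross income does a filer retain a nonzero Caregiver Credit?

After 45 increments the reduction is 45 × $25 = $1,125, leaving $25; one more increment wipes it out. Increment 45 ends at excess 45 × $1,000 = $45,000, so the highest qualifying income is $99,400 + $45,000 = $144,400.

$144,400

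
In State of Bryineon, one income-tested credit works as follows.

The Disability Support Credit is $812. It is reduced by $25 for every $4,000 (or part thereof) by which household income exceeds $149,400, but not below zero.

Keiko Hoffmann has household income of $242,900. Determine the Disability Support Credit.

$212

Disability Support Credit: income exceeds $149,400 by $93,500, which is 24 full-or-partial $4,000 increments; reduction = 24 × $25 = $600, leaving $212.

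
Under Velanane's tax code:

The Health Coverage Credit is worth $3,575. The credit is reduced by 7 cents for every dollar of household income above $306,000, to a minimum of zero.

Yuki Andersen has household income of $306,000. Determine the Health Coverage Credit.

Health Coverage Credit: $306,000 is at or below the $306,000 threshold, so the full $3,575 applies.

$3,575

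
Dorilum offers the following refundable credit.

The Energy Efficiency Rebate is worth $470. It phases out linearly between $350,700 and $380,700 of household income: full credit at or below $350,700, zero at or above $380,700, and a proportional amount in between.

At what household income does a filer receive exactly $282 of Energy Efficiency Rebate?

$282 is 282/470 of the full $470, so 188/470 of the $30,000 range has been used: income = $350,700 + $30,000 × 188/470 = $362,700.

$362,700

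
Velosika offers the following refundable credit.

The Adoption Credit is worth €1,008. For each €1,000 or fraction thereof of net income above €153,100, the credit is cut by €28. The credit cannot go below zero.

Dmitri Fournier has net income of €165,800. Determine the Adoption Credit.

€644

Adoption Credit: income exceeds €153,100 by €12,700, which is 13 full-or-partial €1,000 increments; reduction = 13 × €28 = €364, leaving €644.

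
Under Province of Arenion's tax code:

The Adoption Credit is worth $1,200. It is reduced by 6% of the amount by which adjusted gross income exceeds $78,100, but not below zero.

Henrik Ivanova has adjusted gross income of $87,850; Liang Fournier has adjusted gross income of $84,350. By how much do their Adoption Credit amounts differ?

$210

Henrik ($87,850): Adoption Credit: 6% of the $9,750 excess over $78,100 is $585; credit = $1,200 − $585 = $615.
Liang ($84,350): Adoption Credit: 6% of the $6,250 excess over $78,100 is $375; credit = $1,200 − $375 = $825.
Difference: |$615 − $825| = $210.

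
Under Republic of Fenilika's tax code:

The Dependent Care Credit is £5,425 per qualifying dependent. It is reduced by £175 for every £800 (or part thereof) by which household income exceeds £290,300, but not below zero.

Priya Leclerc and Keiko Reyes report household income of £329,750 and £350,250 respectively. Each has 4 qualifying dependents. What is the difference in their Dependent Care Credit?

£4,375

Priya (£329,750): Dependent Care Credit: base = 4 × £5,425 = £21,700. income exceeds £290,300 by £39,450, which is 50 full-or-partial £800 increments; reduction = 50 × £175 = £8,750, leaving £12,950.
Keiko (£350,250): Dependent Care Credit: base = 4 × £5,425 = £21,700. income exceeds £290,300 by £59,950, which is 75 full-or-partial £800 increments; reduction = 75 × £175 = £13,125, leaving £8,575.
Difference: |£12,950 − £8,575| = £4,375.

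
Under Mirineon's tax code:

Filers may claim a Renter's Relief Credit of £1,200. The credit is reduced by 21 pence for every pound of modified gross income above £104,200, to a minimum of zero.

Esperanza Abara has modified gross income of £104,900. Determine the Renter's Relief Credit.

Renter's Relief Credit: 21% of the £700 excess over £104,200 is £147; credit = £1,200 − £147 = £1,053.

£1,053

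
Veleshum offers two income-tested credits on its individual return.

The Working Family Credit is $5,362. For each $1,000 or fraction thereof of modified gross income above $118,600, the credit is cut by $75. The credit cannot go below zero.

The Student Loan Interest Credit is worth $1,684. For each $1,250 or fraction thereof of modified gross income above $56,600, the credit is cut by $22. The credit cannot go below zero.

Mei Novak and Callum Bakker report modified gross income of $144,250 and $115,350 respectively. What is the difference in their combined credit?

$2,478

Mei ($144,250): Working Family Credit: income exceeds $118,600 by $25,650, which is 26 full-or-partial $1,000 increments; reduction = 26 × $75 = $1,950, leaving $3,412. Student Loan Interest Credit: income exceeds $56,600 by $87,650, which is 71 full-or-partial $1,250 increments; reduction = 71 × $22 = $1,562, leaving $122. total $3,412 + $122 = $3,534
Callum ($115,350): Working Family Credit: $115,350 is at or below the $118,600 threshold, so the full $5,362 applies. Student Loan Interest Credit: income exceeds $56,600 by $58,750, which is 47 full-or-partial $1,250 increments; reduction = 47 × $22 = $1,034, leaving $650. total $5,362 + $650 = $6,012
Difference: |$3,534 − $6,012| = $2,478.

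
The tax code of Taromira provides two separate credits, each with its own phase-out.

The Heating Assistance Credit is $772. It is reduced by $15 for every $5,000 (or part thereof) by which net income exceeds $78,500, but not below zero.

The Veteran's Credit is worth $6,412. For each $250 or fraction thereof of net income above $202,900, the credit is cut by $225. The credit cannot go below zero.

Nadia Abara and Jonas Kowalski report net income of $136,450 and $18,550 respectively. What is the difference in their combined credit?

$180

Nadia ($136,450): Heating Assistance Credit: income exceeds $78,500 by $57,950, which is 12 full-or-partial $5,000 increments; reduction = 12 × $15 = $180, leaving $592. Veteran's Credit: $136,450 is at or below the $202,900 threshold, so the full $6,412 applies. total $592 + $6,412 = $7,004
Jonas ($18,550): Heating Assistance Credit: $18,550 is at or below the $78,500 threshold, so the full $772 applies. Veteran's Credit: $18,550 is at or below the $202,900 threshold, so the full $6,412 applies. total $772 + $6,412 = $7,184
Difference: |$7,004 − $7,184| = $180.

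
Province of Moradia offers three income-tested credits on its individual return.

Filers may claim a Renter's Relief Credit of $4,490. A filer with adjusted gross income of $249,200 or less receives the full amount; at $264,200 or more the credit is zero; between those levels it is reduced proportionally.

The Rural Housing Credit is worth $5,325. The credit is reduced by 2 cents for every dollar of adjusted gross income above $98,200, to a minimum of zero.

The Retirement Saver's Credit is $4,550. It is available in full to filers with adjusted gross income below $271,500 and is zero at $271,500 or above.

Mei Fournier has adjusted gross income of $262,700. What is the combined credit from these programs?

$7,034

Renter's Relief Credit: $262,700 is $13,500 into a $15,000 phase-out range, leaving 1,500/15,000 of the credit: $4,490 × 1,500/15,000 = $449.
Rural Housing Credit: 2% of the $164,500 excess over $98,200 is $3,290; credit = $5,325 − $3,290 = $2,035.
Retirement Saver's Credit: $262,700 is below the $271,500 cutoff, so the full $4,550 applies.
Total: $449 + $2,035 + $4,550 = $7,034.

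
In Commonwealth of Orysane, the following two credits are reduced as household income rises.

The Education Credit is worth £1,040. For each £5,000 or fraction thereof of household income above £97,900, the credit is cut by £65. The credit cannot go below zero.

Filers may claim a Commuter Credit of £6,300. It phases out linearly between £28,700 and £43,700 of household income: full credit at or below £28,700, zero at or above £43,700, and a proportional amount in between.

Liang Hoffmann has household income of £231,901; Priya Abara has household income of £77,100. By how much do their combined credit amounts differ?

£1,040

Liang (£231,901): Education Credit: income exceeds £97,900 by £134,001 → 27 increments × £65 = £1,755 ≥ base, so the credit is £0. Commuter Credit: £231,901 is at or above £43,700, so the credit is £0. total £0 + £0 = £0
Priya (£77,100): Education Credit: £77,100 is at or below the £97,900 threshold, so the full £1,040 applies. Commuter Credit: £77,100 is at or above £43,700, so the credit is £0. total £1,040 + £0 = £1,040
Difference: |£0 − £1,040| = £1,040.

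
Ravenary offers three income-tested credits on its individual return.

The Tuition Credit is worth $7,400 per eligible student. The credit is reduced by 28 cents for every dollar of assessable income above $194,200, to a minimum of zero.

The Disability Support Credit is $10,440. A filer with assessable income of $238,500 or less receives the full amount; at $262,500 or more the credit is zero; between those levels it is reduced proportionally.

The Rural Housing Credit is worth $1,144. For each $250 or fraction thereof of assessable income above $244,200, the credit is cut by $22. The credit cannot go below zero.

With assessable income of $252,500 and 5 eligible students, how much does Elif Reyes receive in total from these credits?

$25,422

Tuition Credit: base = 5 × $7,400 = $37,000. 28% of the $58,300 excess over $194,200 is $16,324; credit = $37,000 − $16,324 = $20,676.
Disability Support Credit: $252,500 is $14,000 into a $24,000 phase-out range, leaving 10,000/24,000 of the credit: $10,440 × 10,000/24,000 = $4,350.
Rural Housing Credit: income exceeds $244,200 by $8,300, which is 34 full-or-partial $250 increments; reduction = 34 × $22 = $748, leaving $396.
Total: $20,676 + $4,350 + $396 = $25,422.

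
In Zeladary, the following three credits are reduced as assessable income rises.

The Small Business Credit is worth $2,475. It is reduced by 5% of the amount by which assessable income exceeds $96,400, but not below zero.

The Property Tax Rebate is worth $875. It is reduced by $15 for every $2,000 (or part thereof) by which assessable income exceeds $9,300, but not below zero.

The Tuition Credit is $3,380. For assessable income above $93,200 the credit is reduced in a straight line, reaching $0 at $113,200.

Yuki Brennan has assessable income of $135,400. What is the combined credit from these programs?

Small Business Credit: 5% of the $39,000 excess over $96,400 is $1,950; credit = $2,475 − $1,950 = $525.
Property Tax Rebate: income exceeds $9,300 by $126,100 → 64 increments × $15 = $960 ≥ base, so the credit is $0.
Tuition Credit: $135,400 is at or above $113,200, so the credit is $0.
Total: $525 + $0 + $0 = $525.

$525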